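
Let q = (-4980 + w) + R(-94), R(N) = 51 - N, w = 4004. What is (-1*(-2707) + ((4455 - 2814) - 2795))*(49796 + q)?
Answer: 76042645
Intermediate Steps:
q = -831 (q = (-4980 + 4004) + (51 - 1*(-94)) = -976 + (51 + 94) = -976 + 145 = -831)
(-1*(-2707) + ((4455 - 2814) - 2795))*(49796 + q) = (-1*(-2707) + ((4455 - 2814) - 2795))*(49796 - 831) = (2707 + (1641 - 2795))*48965 = (2707 - 1154)*48965 = 1553*48965 = 76042645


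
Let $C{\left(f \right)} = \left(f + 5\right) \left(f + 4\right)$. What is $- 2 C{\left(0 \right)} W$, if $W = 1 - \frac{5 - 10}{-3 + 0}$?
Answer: $\frac{80}{3} \approx 26.667$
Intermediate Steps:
$C{\left(f \right)} = \left(4 + f\right) \left(5 + f\right)$ ($C{\left(f \right)} = \left(5 + f\right) \left(4 + f\right) = \left(4 + f\right) \left(5 + f\right)$)
$W = - \frac{2}{3}$ ($W = 1 - - \frac{5}{-3} = 1 - \left(-5\right) \left(- \frac{1}{3}\right) = 1 - \frac{5}{3} = - \frac{2}{3} \approx -0.66667$)
$- 2 C{\left(0 \right)} W = - 2 \left(20 + 0^{2} + 9 \cdot 0\right) \left(- \frac{2}{3}\right) = - 2 \left(20 + 0 + 0\right) \left(- \frac{2}{3}\right) = \left(-2\right) 20 \left(- \frac{2}{3}\right) = \left(-40\right) \left(- \frac{2}{3}\right) = \frac{80}{3}$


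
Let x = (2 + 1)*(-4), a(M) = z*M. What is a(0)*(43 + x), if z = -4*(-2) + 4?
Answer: 0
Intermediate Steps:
z = 12 (z = 8 + 4 = 12)
a(M) = 12*M
x = -12 (x = 3*(-4) = -12)
a(0)*(43 + x) = (12*0)*(43 - 12) = 0*31 = 0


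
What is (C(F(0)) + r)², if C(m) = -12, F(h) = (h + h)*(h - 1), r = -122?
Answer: 17956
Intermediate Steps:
F(h) = 2*h*(-1 + h) (F(h) = (2*h)*(-1 + h) = 2*h*(-1 + h))
(C(F(0)) + r)² = (-12 - 122)² = (-134)² = 17956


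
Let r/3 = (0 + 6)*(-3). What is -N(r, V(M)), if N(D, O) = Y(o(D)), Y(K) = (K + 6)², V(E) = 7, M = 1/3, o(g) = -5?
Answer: -1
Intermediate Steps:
M = ⅓ ≈ 0.33333
r = -54 (r = 3*((0 + 6)*(-3)) = 3*(6*(-3)) = 3*(-18) = -54)
Y(K) = (6 + K)²
N(D, O) = 1 (N(D, O) = (6 - 5)² = 1² = 1)
-N(r, V(M)) = -1*1 = -1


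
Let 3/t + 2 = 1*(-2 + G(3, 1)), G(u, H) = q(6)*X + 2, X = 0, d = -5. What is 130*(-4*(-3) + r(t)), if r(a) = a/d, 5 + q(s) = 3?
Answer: 1599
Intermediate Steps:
q(s) = -2 (q(s) = -5 + 3 = -2)
G(u, H) = 2 (G(u, H) = -2*0 + 2 = 0 + 2 = 2)
t = -3/2 (t = 3/(-2 + 1*(-2 + 2)) = 3/(-2 + 1*0) = 3/(-2 + 0) = 3/(-2) = 3*(-½) = -3/2 ≈ -1.5000)
r(a) = -a/5 (r(a) = a/(-5) = a*(-⅕) = -a/5)
130*(-4*(-3) + r(t)) = 130*(-4*(-3) - ⅕*(-3/2)) = 130*(12 + 3/10) = 130*(123/10) = 1599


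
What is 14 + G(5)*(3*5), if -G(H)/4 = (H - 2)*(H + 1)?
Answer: -1066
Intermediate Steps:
G(H) = -4*(1 + H)*(-2 + H) (G(H) = -4*(H - 2)*(H + 1) = -4*(-2 + H)*(1 + H) = -4*(1 + H)*(-2 + H))
14 + G(5)*(3*5) = 14 + (8 - 4*5² + 4*5)*(3*5) = 14 + (8 - 4*25 + 20)*15 = 14 + (8 - 100 + 20)*15 = 14 - 72*15 = 14 - 1080 = -1066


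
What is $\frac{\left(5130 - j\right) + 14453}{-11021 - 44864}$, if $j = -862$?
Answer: $- \frac{4089}{11177} \approx -0.36584$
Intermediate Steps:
$\frac{\left(5130 - j\right) + 14453}{-11021 - 44864} = \frac{\left(5130 - -862\right) + 14453}{-11021 - 44864} = \frac{\left(5130 + 862\right) + 14453}{-55885} = \left(5992 + 14453\right) \left(- \frac{1}{55885}\right) = 20445 \left(- \frac{1}{55885}\right) = - \frac{4089}{11177}$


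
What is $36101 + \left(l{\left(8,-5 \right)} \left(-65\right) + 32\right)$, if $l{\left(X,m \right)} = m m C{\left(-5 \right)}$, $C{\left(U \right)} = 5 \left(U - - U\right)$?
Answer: $117383$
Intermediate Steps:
$C{\left(U \right)} = 10 U$ ($C{\left(U \right)} = 5 \left(U + U\right) = 5 \cdot 2 U = 10 U$)
$l{\left(X,m \right)} = - 50 m^{2}$ ($l{\left(X,m \right)} = m m 10 \left(-5\right) = m^{2} \left(-50\right) = - 50 m^{2}$)
$36101 + \left(l{\left(8,-5 \right)} \left(-65\right) + 32\right) = 36101 + \left(- 50 \left(-5\right)^{2} \left(-65\right) + 32\right) = 36101 + \left(\left(-50\right) 25 \left(-65\right) + 32\right) = 36101 + \left(\left(-1250\right) \left(-65\right) + 32\right) = 36101 + \left(81250 + 32\right) = 36101 + 81282 = 117383$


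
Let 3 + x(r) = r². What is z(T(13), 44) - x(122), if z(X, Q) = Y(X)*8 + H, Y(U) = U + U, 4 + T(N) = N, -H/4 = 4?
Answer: -14753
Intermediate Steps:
H = -16 (H = -4*4 = -16)
T(N) = -4 + N
Y(U) = 2*U
x(r) = -3 + r²
z(X, Q) = -16 + 16*X (z(X, Q) = (2*X)*8 - 16 = 16*X - 16 = -16 + 16*X)
z(T(13), 44) - x(122) = (-16 + 16*(-4 + 13)) - (-3 + 122²) = (-16 + 16*9) - (-3 + 14884) = (-16 + 144) - 1*14881 = 128 - 14881 = -14753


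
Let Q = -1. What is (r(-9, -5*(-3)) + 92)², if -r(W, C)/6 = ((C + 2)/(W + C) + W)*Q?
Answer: 3025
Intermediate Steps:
r(W, C) = 6*W + 6*(2 + C)/(C + W) (r(W, C) = -6*((C + 2)/(W + C) + W)*(-1) = -6*((2 + C)/(C + W) + W)*(-1) = -6*(W + (2 + C)/(C + W))*(-1) = -6*(-W - (2 + C)/(C + W)) = 6*W + 6*(2 + C)/(C + W))
(r(-9, -5*(-3)) + 92)² = (6*(2 - 5*(-3) + (-9)² - 5*(-3)*(-9))/(-5*(-3) - 9) + 92)² = (6*(2 + 15 + 81 + 15*(-9))/(15 - 9) + 92)² = (6*(2 + 15 + 81 - 135)/6 + 92)² = (6*(⅙)*(-37) + 92)² = (-37 + 92)² = 55² = 3025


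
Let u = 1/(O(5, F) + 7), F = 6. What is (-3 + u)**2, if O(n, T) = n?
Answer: 1225/144 ≈ 8.5069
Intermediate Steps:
u = 1/12 (u = 1/(5 + 7) = 1/12 ≈ 0.083333)
(-3 + u)**2 = (-3 + 1/12)**2 = (-35/12)**2 = 1225/144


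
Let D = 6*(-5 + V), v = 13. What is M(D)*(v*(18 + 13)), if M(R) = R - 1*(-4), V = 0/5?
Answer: -10478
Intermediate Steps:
V = 0 (V = 0*(1/5) = 0)
D = -30 (D = 6*(-5 + 0) = 6*(-5) = -30)
M(R) = 4 + R (M(R) = R + 4 = 4 + R)
M(D)*(v*(18 + 13)) = (4 - 30)*(13*(18 + 13)) = -338*31 = -26*403 = -10478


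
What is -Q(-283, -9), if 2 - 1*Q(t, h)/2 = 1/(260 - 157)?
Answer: -410/103 ≈ -3.9806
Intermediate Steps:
Q(t, h) = 410/103 (Q(t, h) = 4 - 2/(260 - 157) = 4 - 2/103 = 410/103)
-Q(-283, -9) = -1*410/103 = -410/103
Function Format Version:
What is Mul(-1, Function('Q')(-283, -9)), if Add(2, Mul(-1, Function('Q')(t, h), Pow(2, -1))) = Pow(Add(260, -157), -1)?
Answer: Rational(-410, 103) ≈ -3.9806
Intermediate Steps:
Function('Q')(t, h) = Rational(410, 103) (Function('Q')(t, h) = Add(4, Mul(-2, Pow(Add(260, -157), -1))) = Add(4, Mul(-2, Pow(103, -1))) = Add(4, Mul(-2, Rational(1, 103))) = Add(4, Rational(-2, 103)) = Rational(410, 103))
Mul(-1, Function('Q')(-283, -9)) = Mul(-1, Rational(410, 103)) = Rational(-410, 103)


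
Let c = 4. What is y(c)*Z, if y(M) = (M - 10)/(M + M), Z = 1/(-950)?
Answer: 3/3800 ≈ 0.00078947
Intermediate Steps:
Z = -1/950 ≈ -0.0010526
y(M) = (-10 + M)/(2*M) (y(M) = (-10 + M)/((2*M)) = (-10 + M)*(1/(2*M)) = (-10 + M)/(2*M))
y(c)*Z = ((1/2)*(-10 + 4)/4)*(-1/950) = ((1/2)*(1/4)*(-6))*(-1/950) = -3/4*(-1/950) = 3/3800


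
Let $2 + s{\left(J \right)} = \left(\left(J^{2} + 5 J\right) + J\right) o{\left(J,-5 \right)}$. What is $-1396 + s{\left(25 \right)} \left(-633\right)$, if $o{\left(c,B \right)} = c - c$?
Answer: $-130$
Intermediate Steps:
$o{\left(c,B \right)} = 0$
$s{\left(J \right)} = -2$ ($s{\left(J \right)} = -2 + \left(\left(J^{2} + 5 J\right) + J\right) 0 = -2 + \left(J^{2} + 6 J\right) 0 = -2 + 0 = -2$)
$-1396 + s{\left(25 \right)} \left(-633\right) = -1396 - -1266 = -1396 + 1266 = -130$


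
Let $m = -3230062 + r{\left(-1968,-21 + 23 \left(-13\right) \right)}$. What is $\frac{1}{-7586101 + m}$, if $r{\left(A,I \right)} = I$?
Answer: $- \frac{1}{10816483} \approx -9.2452 \cdot 10^{-8}$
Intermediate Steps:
$m = -3230382$ ($m = -3230062 + \left(-21 + 23 \left(-13\right)\right) = -3230062 - 320 = -3230382$)
$\frac{1}{-7586101 + m} = \frac{1}{-7586101 - 3230382} = \frac{1}{-10816483} = - \frac{1}{10816483}$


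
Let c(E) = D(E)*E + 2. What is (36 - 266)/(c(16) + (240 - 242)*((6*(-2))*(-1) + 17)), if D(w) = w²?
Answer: -23/404 ≈ -0.056931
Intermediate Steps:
c(E) = 2 + E³ (c(E) = E²*E + 2 = E³ + 2 = 2 + E³)
(36 - 266)/(c(16) + (240 - 242)*((6*(-2))*(-1) + 17)) = (36 - 266)/((2 + 16³) + (240 - 242)*((6*(-2))*(-1) + 17)) = -230/((2 + 4096) - 2*(-12*(-1) + 17)) = -230/(4098 - 2*(12 + 17)) = -230/(4098 - 2*29) = -230/(4098 - 58) = -230/4040 = -230*1/4040 = -23/404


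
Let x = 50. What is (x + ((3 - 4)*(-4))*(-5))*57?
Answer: 1710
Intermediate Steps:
(x + ((3 - 4)*(-4))*(-5))*57 = (50 + ((3 - 4)*(-4))*(-5))*57 = (50 - 1*(-4)*(-5))*57 = (50 + 4*(-5))*57 = (50 - 20)*57 = 30*57 = 1710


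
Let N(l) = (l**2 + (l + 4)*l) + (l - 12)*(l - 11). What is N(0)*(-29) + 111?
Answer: -3717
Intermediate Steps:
N(l) = l**2 + l*(4 + l) + (-12 + l)*(-11 + l) (N(l) = (l**2 + (4 + l)*l) + (-12 + l)*(-11 + l) = (l**2 + l*(4 + l)) + (-12 + l)*(-11 + l) = l**2 + l*(4 + l) + (-12 + l)*(-11 + l))
N(0)*(-29) + 111 = (132 - 19*0 + 3*0**2)*(-29) + 111 = (132 + 0 + 3*0)*(-29) + 111 = (132 + 0 + 0)*(-29) + 111 = 132*(-29) + 111 = -3828 + 111 = -3717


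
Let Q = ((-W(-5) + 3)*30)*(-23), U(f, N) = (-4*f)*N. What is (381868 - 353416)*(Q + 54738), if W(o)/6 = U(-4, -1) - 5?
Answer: -975106944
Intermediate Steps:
U(f, N) = -4*N*f
W(o) = -126 (W(o) = 6*(-4*(-1)*(-4) - 5) = 6*(-16 - 5) = 6*(-21) = -126)
Q = -89010 (Q = ((-1*(-126) + 3)*30)*(-23) = ((126 + 3)*30)*(-23) = (129*30)*(-23) = 3870*(-23) = -89010)
(381868 - 353416)*(Q + 54738) = (381868 - 353416)*(-89010 + 54738) = 28452*(-34272) = -975106944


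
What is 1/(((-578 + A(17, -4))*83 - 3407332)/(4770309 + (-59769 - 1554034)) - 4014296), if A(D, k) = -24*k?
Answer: -1578253/6335576428557 ≈ -2.4911e-7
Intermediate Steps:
1/(((-578 + A(17, -4))*83 - 3407332)/(4770309 + (-59769 - 1554034)) - 4014296) = 1/(((-578 - 24*(-4))*83 - 3407332)/(4770309 + (-59769 - 1554034)) - 4014296) = 1/(((-578 + 96)*83 - 3407332)/(4770309 - 1613803) - 4014296) = 1/((-482*83 - 3407332)/3156506 - 4014296) = 1/((-40006 - 3407332)*(1/3156506) - 4014296) = 1/(-3447338*1/3156506 - 4014296) = 1/(-1723669/1578253 - 4014296) = 1/(-6335576428557/1578253) = -1578253/6335576428557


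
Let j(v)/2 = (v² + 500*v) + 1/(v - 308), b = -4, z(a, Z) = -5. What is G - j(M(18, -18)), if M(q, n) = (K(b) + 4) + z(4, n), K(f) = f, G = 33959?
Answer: 12178519/313 ≈ 38909.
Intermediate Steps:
M(q, n) = -5 (M(q, n) = (-4 + 4) - 5 = 0 - 5 = -5)
j(v) = 2*v² + 2/(-308 + v) + 1000*v (j(v) = 2*((v² + 500*v) + 1/(v - 308)) = 2*((v² + 500*v) + 1/(-308 + v)) = 2*(v² + 1/(-308 + v) + 500*v) = 2*v² + 2/(-308 + v) + 1000*v)
G - j(M(18, -18)) = 33959 - 2*(1 + (-5)³ - 154000*(-5) + 192*(-5)²)/(-308 - 5) = 33959 - 2*(1 - 125 + 770000 + 192*25)/(-313) = 33959 - 2*(-1)*(1 - 125 + 770000 + 4800)/313 = 33959 - 2*(-1)*774676/313 = 33959 - 1*(-1549352/313) = 33959 + 1549352/313 = 12178519/313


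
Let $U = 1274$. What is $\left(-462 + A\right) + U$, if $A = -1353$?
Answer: $-541$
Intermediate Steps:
$\left(-462 + A\right) + U = \left(-462 - 1353\right) + 1274 = -1815 + 1274 = -541$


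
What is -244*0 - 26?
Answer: -26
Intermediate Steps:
-244*0 - 26 = -61*0 - 26 = 0 - 26 = -26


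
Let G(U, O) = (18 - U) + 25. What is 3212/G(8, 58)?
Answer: 3212/35 ≈ 91.771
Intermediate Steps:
G(U, O) = 43 - U
3212/G(8, 58) = 3212/(43 - 1*8) = 3212/(43 - 8) = 3212/35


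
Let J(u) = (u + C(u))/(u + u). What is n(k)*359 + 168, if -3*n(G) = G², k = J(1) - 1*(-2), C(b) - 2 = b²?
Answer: -5240/3 ≈ -1746.7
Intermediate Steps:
C(b) = 2 + b²
J(u) = (2 + u + u²)/(2*u) (J(u) = (u + (2 + u²))/(u + u) = (2 + u + u²)/((2*u)) = (2 + u + u²)*(1/(2*u)) = (2 + u + u²)/(2*u))
k = 4 (k = (½)*(2 + 1 + 1²)/1 - 1*(-2) = (½)*1*(2 + 1 + 1) + 2 = (½)*1*4 + 2 = 2 + 2 = 4)
n(G) = -G²/3
n(k)*359 + 168 = -⅓*4²*359 + 168 = -⅓*16*359 + 168 = -16/3*359 + 168 = -5744/3 + 168 = -5240/3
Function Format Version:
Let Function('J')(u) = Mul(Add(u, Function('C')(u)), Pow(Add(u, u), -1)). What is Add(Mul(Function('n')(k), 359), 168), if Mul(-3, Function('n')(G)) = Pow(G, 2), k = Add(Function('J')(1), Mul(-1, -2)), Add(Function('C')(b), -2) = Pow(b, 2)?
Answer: Rational(-5240, 3) ≈ -1746.7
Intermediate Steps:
Function('C')(b) = Add(2, Pow(b, 2))
Function('J')(u) = Mul(Rational(1, 2), Pow(u, -1), Add(2, u, Pow(u, 2))) (Function('J')(u) = Mul(Add(u, Add(2, Pow(u, 2))), Pow(Add(u, u), -1)) = Mul(Add(2, u, Pow(u, 2)), Pow(Mul(2, u), -1)) = Mul(Add(2, u, Pow(u, 2)), Mul(Rational(1, 2), Pow(u, -1))) = Mul(Rational(1, 2), Pow(u, -1), Add(2, u, Pow(u, 2))))
k = 4 (k = Add(Mul(Rational(1, 2), Pow(1, -1), Add(2, 1, Pow(1, 2))), Mul(-1, -2)) = Add(Mul(Rational(1, 2), 1, Add(2, 1, 1)), 2) = Add(Mul(Rational(1, 2), 1, 4), 2) = Add(2, 2) = 4)
Function('n')(G) = Mul(Rational(-1, 3), Pow(G, 2))
Add(Mul(Function('n')(k), 359), 168) = Add(Mul(Mul(Rational(-1, 3), Pow(4, 2)), 359), 168) = Add(Mul(Mul(Rational(-1, 3), 16), 359), 168) = Add(Mul(Rational(-16, 3), 359), 168) = Add(Rational(-5744, 3), 168) = Rational(-5240, 3)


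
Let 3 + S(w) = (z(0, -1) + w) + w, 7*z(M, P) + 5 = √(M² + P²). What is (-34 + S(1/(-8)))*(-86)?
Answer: 45537/14 ≈ 3252.6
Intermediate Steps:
z(M, P) = -5/7 + √(M² + P²)/7
S(w) = -25/7 + 2*w (S(w) = -3 + (((-5/7 + √(0² + (-1)²)/7) + w) + w) = -3 + (((-5/7 + √(0 + 1)/7) + w) + w) = -3 + (((-5/7 + √1/7) + w) + w) = -3 + (((-5/7 + (⅐)*1) + w) + w) = -3 + (((-5/7 + ⅐) + w) + w) = -3 + ((-4/7 + w) + w) = -3 + (-4/7 + 2*w) = -25/7 + 2*w)
(-34 + S(1/(-8)))*(-86) = (-34 + (-25/7 + 2/(-8)))*(-86) = (-34 + (-25/7 + 2*(-⅛)))*(-86) = (-34 + (-25/7 - ¼))*(-86) = (-34 - 107/28)*(-86) = -1059/28*(-86) = 45537/14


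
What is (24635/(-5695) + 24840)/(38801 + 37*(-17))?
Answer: 28287833/43477908 ≈ 0.65063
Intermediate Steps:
(24635/(-5695) + 24840)/(38801 + 37*(-17)) = (24635*(-1/5695) + 24840)/(38801 - 629) = (-4927/1139 + 24840)/38172 = (28287833/1139)*(1/38172) = 28287833/43477908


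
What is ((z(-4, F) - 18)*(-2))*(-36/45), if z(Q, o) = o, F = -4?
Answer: -176/5 ≈ -35.200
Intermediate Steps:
((z(-4, F) - 18)*(-2))*(-36/45) = ((-4 - 18)*(-2))*(-36/45) = (-22*(-2))*(-36*1/45) = 44*(-4/5) = -176/5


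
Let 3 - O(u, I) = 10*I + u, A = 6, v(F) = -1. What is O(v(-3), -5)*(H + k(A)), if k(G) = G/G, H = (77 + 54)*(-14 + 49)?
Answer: 247644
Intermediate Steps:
H = 4585 (H = 131*35 = 4585)
O(u, I) = 3 - u - 10*I (O(u, I) = 3 - (10*I + u) = 3 - (u + 10*I) = 3 + (-u - 10*I) = 3 - u - 10*I)
k(G) = 1
O(v(-3), -5)*(H + k(A)) = (3 - 1*(-1) - 10*(-5))*(4585 + 1) = (3 + 1 + 50)*4586 = 54*4586 = 247644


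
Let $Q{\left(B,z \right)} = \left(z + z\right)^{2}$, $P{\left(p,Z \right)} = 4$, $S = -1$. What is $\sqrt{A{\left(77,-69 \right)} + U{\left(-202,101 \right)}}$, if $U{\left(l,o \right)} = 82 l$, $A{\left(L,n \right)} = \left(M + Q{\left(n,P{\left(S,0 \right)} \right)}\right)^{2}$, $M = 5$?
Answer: $i \sqrt{11803} \approx 108.64 i$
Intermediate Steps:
$Q{\left(B,z \right)} = 4 z^{2}$ ($Q{\left(B,z \right)} = \left(2 z\right)^{2} = 4 z^{2}$)
$A{\left(L,n \right)} = 4761$ ($A{\left(L,n \right)} = \left(5 + 4 \cdot 4^{2}\right)^{2} = \left(5 + 4 \cdot 16\right)^{2} = \left(5 + 64\right)^{2} = 69^{2} = 4761$)
$\sqrt{A{\left(77,-69 \right)} + U{\left(-202,101 \right)}} = \sqrt{4761 + 82 \left(-202\right)} = \sqrt{4761 - 16564} = \sqrt{-11803} = i \sqrt{11803}$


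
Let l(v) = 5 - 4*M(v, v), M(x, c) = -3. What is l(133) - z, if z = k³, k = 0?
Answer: 17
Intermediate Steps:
z = 0 (z = 0³ = 0)
l(v) = 17 (l(v) = 5 - 4*(-3) = 5 + 12 = 17)
l(133) - z = 17 - 1*0 = 17 + 0 = 17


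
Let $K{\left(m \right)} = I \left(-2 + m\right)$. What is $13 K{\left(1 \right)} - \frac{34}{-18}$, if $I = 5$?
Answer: $- \frac{568}{9} \approx -63.111$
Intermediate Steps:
$K{\left(m \right)} = -10 + 5 m$ ($K{\left(m \right)} = 5 \left(-2 + m\right) = -10 + 5 m$)
$13 K{\left(1 \right)} - \frac{34}{-18} = 13 \left(-10 + 5 \cdot 1\right) - \frac{34}{-18} = 13 \left(-10 + 5\right) - - \frac{17}{9} = 13 \left(-5\right) + \frac{17}{9} = -65 + \frac{17}{9} = - \frac{568}{9}$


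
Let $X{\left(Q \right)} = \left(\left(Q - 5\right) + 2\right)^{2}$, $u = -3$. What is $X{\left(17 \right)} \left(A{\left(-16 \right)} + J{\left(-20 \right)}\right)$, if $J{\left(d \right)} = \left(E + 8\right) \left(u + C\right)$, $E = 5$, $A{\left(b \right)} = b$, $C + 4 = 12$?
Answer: $9604$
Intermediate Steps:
$C = 8$ ($C = -4 + 12 = 8$)
$X{\left(Q \right)} = \left(-3 + Q\right)^{2}$ ($X{\left(Q \right)} = \left(\left(-5 + Q\right) + 2\right)^{2} = \left(-3 + Q\right)^{2}$)
$J{\left(d \right)} = 65$ ($J{\left(d \right)} = \left(5 + 8\right) \left(-3 + 8\right) = 13 \cdot 5 = 65$)
$X{\left(17 \right)} \left(A{\left(-16 \right)} + J{\left(-20 \right)}\right) = \left(-3 + 17\right)^{2} \left(-16 + 65\right) = 14^{2} \cdot 49 = 196 \cdot 49 = 9604$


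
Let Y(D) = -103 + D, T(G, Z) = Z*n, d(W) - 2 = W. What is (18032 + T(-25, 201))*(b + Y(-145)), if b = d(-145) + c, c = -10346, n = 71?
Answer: -346837311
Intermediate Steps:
d(W) = 2 + W
T(G, Z) = 71*Z (T(G, Z) = Z*71 = 71*Z)
b = -10489 (b = (2 - 145) - 10346 = -143 - 10346 = -10489)
(18032 + T(-25, 201))*(b + Y(-145)) = (18032 + 71*201)*(-10489 + (-103 - 145)) = (18032 + 14271)*(-10489 - 248) = 32303*(-10737) = -346837311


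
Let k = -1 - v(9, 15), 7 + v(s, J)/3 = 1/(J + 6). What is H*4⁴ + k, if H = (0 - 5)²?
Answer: 44939/7 ≈ 6419.9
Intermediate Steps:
v(s, J) = -21 + 3/(6 + J) (v(s, J) = -21 + 3/(J + 6) = -21 + 3/(6 + J))
k = 139/7 (k = -1 - 3*(-41 - 7*15)/(6 + 15) = -1 - 3*(-41 - 105)/21 = -1 - 3*(-146)/21 = -1 - 1*(-146/7) = -1 + 146/7 = 139/7 ≈ 19.857)
H = 25 (H = (-5)² = 25)
H*4⁴ + k = 25*4⁴ + 139/7 = 25*256 + 139/7 = 6400 + 139/7 = 44939/7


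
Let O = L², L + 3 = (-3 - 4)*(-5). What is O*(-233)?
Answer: -238592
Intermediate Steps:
L = 32 (L = -3 + (-3 - 4)*(-5) = -3 - 7*(-5) = -3 + 35 = 32)
O = 1024 (O = 32² = 1024)
O*(-233) = 1024*(-233) = -238592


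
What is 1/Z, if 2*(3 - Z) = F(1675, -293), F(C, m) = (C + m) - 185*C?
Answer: 2/308499 ≈ 6.4830e-6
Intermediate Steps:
F(C, m) = m - 184*C
Z = 308499/2 (Z = 3 - (-293 - 184*1675)/2 = 3 - (-293 - 308200)/2 = 3 - 1/2*(-308493) = 3 + 308493/2 = 308499/2 ≈ 1.5425e+5)
1/Z = 1/(308499/2) = 2/308499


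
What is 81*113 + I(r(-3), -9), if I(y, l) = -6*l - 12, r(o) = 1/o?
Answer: 9195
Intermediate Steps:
I(y, l) = -12 - 6*l
81*113 + I(r(-3), -9) = 81*113 + (-12 - 6*(-9)) = 9153 + (-12 + 54) = 9153 + 42 = 9195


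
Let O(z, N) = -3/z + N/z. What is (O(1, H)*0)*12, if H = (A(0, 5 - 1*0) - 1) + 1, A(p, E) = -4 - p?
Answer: 0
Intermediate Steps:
H = -4 (H = ((-4 - 1*0) - 1) + 1 = ((-4 + 0) - 1) + 1 = (-4 - 1) + 1 = -5 + 1 = -4)
(O(1, H)*0)*12 = (((-3 - 4)/1)*0)*12 = ((1*(-7))*0)*12 = -7*0*12 = 0*12 = 0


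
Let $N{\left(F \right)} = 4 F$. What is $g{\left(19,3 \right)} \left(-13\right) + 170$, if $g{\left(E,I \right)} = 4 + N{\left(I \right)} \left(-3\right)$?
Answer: $586$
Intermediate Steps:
$g{\left(E,I \right)} = 4 - 12 I$ ($g{\left(E,I \right)} = 4 + 4 I \left(-3\right) = 4 - 12 I$)
$g{\left(19,3 \right)} \left(-13\right) + 170 = \left(4 - 36\right) \left(-13\right) + 170 = \left(-32\right) \left(-13\right) + 170 = 416 + 170 = 586$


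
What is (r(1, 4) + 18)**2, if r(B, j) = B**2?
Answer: 361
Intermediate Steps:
(r(1, 4) + 18)**2 = (1**2 + 18)**2 = (1 + 18)**2 = 19**2 = 361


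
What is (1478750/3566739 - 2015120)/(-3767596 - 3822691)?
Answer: 7187405614930/27072572664093 ≈ 0.26549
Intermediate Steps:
(1478750/3566739 - 2015120)/(-3767596 - 3822691) = (1478750*(1/3566739) - 2015120)/(-7590287) = (1478750/3566739 - 2015120)*(-1/7590287) = -7187405614930/3566739*(-1/7590287) = 7187405614930/27072572664093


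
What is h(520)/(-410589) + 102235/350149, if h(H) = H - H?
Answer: 102235/350149 ≈ 0.29198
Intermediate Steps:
h(H) = 0
h(520)/(-410589) + 102235/350149 = 0/(-410589) + 102235/350149 = 0*(-1/410589) + 102235*(1/350149) = 0 + 102235/350149 = 102235/350149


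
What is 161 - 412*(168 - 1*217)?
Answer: 20349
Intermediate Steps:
161 - 412*(168 - 1*217) = 161 - 412*(168 - 217) = 161 - 412*(-49) = 161 + 20188 = 20349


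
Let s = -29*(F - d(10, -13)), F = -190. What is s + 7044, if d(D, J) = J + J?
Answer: 11800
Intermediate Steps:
d(D, J) = 2*J
s = 4756 (s = -29*(-190 - 2*(-13)) = -29*(-190 - 1*(-26)) = -29*(-190 + 26) = -29*(-164) = 4756)
s + 7044 = 4756 + 7044 = 11800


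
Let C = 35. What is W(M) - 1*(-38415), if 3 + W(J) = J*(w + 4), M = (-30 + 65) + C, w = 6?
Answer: 39112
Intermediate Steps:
M = 70 (M = (-30 + 65) + 35 = 35 + 35 = 70)
W(J) = -3 + 10*J (W(J) = -3 + J*(6 + 4) = -3 + J*10 = -3 + 10*J)
W(M) - 1*(-38415) = (-3 + 10*70) - 1*(-38415) = (-3 + 700) + 38415 = 697 + 38415 = 39112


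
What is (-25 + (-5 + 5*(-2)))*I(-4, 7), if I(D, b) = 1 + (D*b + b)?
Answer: 800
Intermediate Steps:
I(D, b) = 1 + b + D*b (I(D, b) = 1 + (b + D*b) = 1 + b + D*b)
(-25 + (-5 + 5*(-2)))*I(-4, 7) = (-25 + (-5 + 5*(-2)))*(1 + 7 - 4*7) = (-25 + (-5 - 10))*(1 + 7 - 28) = (-25 - 15)*(-20) = -40*(-20) = 800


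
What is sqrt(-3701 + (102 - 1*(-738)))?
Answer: I*sqrt(2861) ≈ 53.488*I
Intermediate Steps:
sqrt(-3701 + (102 - 1*(-738))) = sqrt(-3701 + (102 + 738)) = sqrt(-3701 + 840) = sqrt(-2861) = I*sqrt(2861)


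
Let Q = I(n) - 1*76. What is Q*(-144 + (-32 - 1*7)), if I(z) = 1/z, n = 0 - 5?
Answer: 69723/5 ≈ 13945.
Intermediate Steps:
n = -5
Q = -381/5 (Q = 1/(-5) - 1*76 = -⅕ - 76 = -381/5 ≈ -76.200)
Q*(-144 + (-32 - 1*7)) = -381*(-144 + (-32 - 1*7))/5 = -381*(-144 + (-32 - 7))/5 = -381*(-144 - 39)/5 = -381/5*(-183) = 69723/5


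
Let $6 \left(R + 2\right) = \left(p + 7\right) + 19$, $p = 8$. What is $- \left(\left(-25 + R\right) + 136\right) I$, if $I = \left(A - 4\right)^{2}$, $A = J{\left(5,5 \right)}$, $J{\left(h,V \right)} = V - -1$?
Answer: $- \frac{1376}{3} \approx -458.67$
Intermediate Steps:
$J{\left(h,V \right)} = 1 + V$ ($J{\left(h,V \right)} = V + 1 = 1 + V$)
$A = 6$ ($A = 1 + 5 = 6$)
$I = 4$ ($I = \left(6 - 4\right)^{2} = 2^{2} = 4$)
$R = \frac{11}{3}$ ($R = -2 + \frac{\left(8 + 7\right) + 19}{6} = -2 + \frac{15 + 19}{6} = -2 + \frac{1}{6} \cdot 34 = -2 + \frac{17}{3} = \frac{11}{3} \approx 3.6667$)
$- \left(\left(-25 + R\right) + 136\right) I = - \left(\left(-25 + \frac{11}{3}\right) + 136\right) 4 = - \left(- \frac{64}{3} + 136\right) 4 = - \frac{344 \cdot 4}{3} = \left(-1\right) \frac{1376}{3} = - \frac{1376}{3}$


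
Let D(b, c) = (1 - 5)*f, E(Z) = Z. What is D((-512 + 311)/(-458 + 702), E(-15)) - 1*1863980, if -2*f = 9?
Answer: -1863962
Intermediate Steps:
f = -9/2 (f = -1/2*9 = -9/2 ≈ -4.5000)
D(b, c) = 18 (D(b, c) = (1 - 5)*(-9/2) = -4*(-9/2) = 18)
D((-512 + 311)/(-458 + 702), E(-15)) - 1*1863980 = 18 - 1*1863980 = 18 - 1863980 = -1863962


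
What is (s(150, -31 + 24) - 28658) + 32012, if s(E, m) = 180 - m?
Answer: 3541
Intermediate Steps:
(s(150, -31 + 24) - 28658) + 32012 = ((180 - (-31 + 24)) - 28658) + 32012 = ((180 - 1*(-7)) - 28658) + 32012 = ((180 + 7) - 28658) + 32012 = (187 - 28658) + 32012 = -28471 + 32012 = 3541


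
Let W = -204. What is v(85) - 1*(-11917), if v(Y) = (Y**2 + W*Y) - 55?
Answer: 1747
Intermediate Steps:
v(Y) = -55 + Y**2 - 204*Y (v(Y) = (Y**2 - 204*Y) - 55 = -55 + Y**2 - 204*Y)
v(85) - 1*(-11917) = (-55 + 85**2 - 204*85) - 1*(-11917) = (-55 + 7225 - 17340) + 11917 = -10170 + 11917 = 1747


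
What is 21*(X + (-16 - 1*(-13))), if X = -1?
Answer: -84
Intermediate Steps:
21*(X + (-16 - 1*(-13))) = 21*(-1 + (-16 - 1*(-13))) = 21*(-1 + (-16 + 13)) = 21*(-1 - 3) = 21*(-4) = -84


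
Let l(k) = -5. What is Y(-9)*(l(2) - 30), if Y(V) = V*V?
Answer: -2835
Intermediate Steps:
Y(V) = V**2
Y(-9)*(l(2) - 30) = (-9)**2*(-5 - 30) = 81*(-35) = -2835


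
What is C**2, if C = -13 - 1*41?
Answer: 2916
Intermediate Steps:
C = -54 (C = -13 - 41 = -54)
C**2 = (-54)**2 = 2916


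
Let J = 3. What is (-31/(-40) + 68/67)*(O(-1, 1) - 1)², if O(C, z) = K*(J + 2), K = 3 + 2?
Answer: 345384/335 ≈ 1031.0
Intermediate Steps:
K = 5
O(C, z) = 25 (O(C, z) = 5*(3 + 2) = 5*5 = 25)
(-31/(-40) + 68/67)*(O(-1, 1) - 1)² = (-31/(-40) + 68/67)*(25 - 1)² = (-31*(-1/40) + 68*(1/67))*24² = (31/40 + 68/67)*576 = (4797/2680)*576 = 345384/335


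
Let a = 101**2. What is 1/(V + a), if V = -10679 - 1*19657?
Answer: -1/20135 ≈ -4.9665e-5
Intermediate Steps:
V = -30336 (V = -10679 - 19657 = -30336)
a = 10201
1/(V + a) = 1/(-30336 + 10201) = 1/(-20135) = -1/20135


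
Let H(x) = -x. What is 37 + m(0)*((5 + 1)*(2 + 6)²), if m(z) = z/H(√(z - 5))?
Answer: 37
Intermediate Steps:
m(z) = -z/√(-5 + z) (m(z) = z/((-√(z - 5))) = z/((-√(-5 + z))) = z*(-1/√(-5 + z)) = -z/√(-5 + z))
37 + m(0)*((5 + 1)*(2 + 6)²) = 37 + (-1*0/√(-5 + 0))*((5 + 1)*(2 + 6)²) = 37 + (-1*0/√(-5))*(6*8²) = 37 + (-1*0*(-I*√5/5))*(6*64) = 37 + 0*384 = 37 + 0 = 37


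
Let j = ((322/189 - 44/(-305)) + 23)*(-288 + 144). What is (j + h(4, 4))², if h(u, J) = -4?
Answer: 10742845306384/837225 ≈ 1.2831e+7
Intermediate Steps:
j = -3273968/915 (j = ((322*(1/189) - 44*(-1/305)) + 23)*(-144) = ((46/27 + 44/305) + 23)*(-144) = (15218/8235 + 23)*(-144) = (204623/8235)*(-144) = -3273968/915 ≈ -3578.1)
(j + h(4, 4))² = (-3273968/915 - 4)² = (-3277628/915)² = 10742845306384/837225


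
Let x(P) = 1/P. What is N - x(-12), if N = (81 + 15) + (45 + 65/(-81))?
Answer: 45451/324 ≈ 140.28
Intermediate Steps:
N = 11356/81 (N = 96 + (45 + 65*(-1/81)) = 96 + (45 - 65/81) = 96 + 3580/81 = 11356/81 ≈ 140.20)
N - x(-12) = 11356/81 - 1/(-12) = 11356/81 - 1*(-1/12) = 11356/81 + 1/12 = 45451/324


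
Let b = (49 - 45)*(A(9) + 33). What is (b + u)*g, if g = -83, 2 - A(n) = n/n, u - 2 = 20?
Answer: -13114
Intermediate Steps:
u = 22 (u = 2 + 20 = 22)
A(n) = 1 (A(n) = 2 - n/n = 2 - 1*1 = 2 - 1 = 1)
b = 136 (b = (49 - 45)*(1 + 33) = 4*34 = 136)
(b + u)*g = (136 + 22)*(-83) = 158*(-83) = -13114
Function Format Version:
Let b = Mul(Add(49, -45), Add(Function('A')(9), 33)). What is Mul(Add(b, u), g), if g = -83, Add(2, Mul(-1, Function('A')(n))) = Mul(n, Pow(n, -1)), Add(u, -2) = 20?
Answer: -13114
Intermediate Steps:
u = 22 (u = Add(2, 20) = 22)
Function('A')(n) = 1 (Function('A')(n) = Add(2, Mul(-1, Mul(n, Pow(n, -1)))) = Add(2, Mul(-1, 1)) = Add(2, -1) = 1)
b = 136 (b = Mul(Add(49, -45), Add(1, 33)) = Mul(4, 34) = 136)
Mul(Add(b, u), g) = Mul(Add(136, 22), -83) = Mul(158, -83) = -13114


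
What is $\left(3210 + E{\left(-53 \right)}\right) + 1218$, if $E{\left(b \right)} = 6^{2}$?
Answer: $4464$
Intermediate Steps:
$E{\left(b \right)} = 36$
$\left(3210 + E{\left(-53 \right)}\right) + 1218 = \left(3210 + 36\right) + 1218 = 3246 + 1218 = 4464$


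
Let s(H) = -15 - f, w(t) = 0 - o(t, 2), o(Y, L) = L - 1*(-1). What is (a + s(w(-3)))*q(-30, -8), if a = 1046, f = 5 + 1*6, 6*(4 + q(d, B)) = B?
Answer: -5440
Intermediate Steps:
q(d, B) = -4 + B/6
o(Y, L) = 1 + L (o(Y, L) = L + 1 = 1 + L)
f = 11 (f = 5 + 6 = 11)
w(t) = -3 (w(t) = 0 - (1 + 2) = 0 - 1*3 = 0 - 3 = -3)
s(H) = -26 (s(H) = -15 - 1*11 = -15 - 11 = -26)
(a + s(w(-3)))*q(-30, -8) = (1046 - 26)*(-4 + (⅙)*(-8)) = 1020*(-4 - 4/3) = 1020*(-16/3) = -5440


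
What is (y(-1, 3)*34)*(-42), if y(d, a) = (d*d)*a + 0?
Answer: -4284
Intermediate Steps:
y(d, a) = a*d² (y(d, a) = d²*a + 0 = a*d² + 0 = a*d²)
(y(-1, 3)*34)*(-42) = ((3*(-1)²)*34)*(-42) = ((3*1)*34)*(-42) = (3*34)*(-42) = 102*(-42) = -4284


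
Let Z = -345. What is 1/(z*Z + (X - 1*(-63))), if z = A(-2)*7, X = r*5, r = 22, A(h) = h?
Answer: 1/5003 ≈ 0.00019988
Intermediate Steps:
X = 110 (X = 22*5 = 110)
z = -14 (z = -2*7 = -14)
1/(z*Z + (X - 1*(-63))) = 1/(-14*(-345) + (110 - 1*(-63))) = 1/(4830 + (110 + 63)) = 1/(4830 + 173) = 1/5003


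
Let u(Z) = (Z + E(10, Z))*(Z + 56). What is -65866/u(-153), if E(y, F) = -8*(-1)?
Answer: -65866/14065 ≈ -4.6830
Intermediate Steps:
E(y, F) = 8
u(Z) = (8 + Z)*(56 + Z) (u(Z) = (Z + 8)*(Z + 56) = (8 + Z)*(56 + Z))
-65866/u(-153) = -65866/(448 + (-153)² + 64*(-153)) = -65866/(448 + 23409 - 9792) = -65866/14065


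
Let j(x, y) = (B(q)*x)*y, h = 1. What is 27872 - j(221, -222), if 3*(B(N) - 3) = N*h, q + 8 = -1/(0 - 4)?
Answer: 96629/2 ≈ 48315.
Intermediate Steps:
q = -31/4 (q = -8 - 1/(0 - 4) = -8 - 1/(-4) = -8 - 1*(-1/4) = -8 + 1/4 = -31/4 ≈ -7.7500)
B(N) = 3 + N/3 (B(N) = 3 + (N*1)/3 = 3 + N/3)
j(x, y) = 5*x*y/12 (j(x, y) = ((3 + (1/3)*(-31/4))*x)*y = ((3 - 31/12)*x)*y = (5*x/12)*y = 5*x*y/12)
27872 - j(221, -222) = 27872 - 5*221*(-222)/12 = 27872 - 1*(-40885/2) = 27872 + 40885/2 = 96629/2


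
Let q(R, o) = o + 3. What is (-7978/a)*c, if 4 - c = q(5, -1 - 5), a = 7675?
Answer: -55846/7675 ≈ -7.2764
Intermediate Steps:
q(R, o) = 3 + o
c = 7 (c = 4 - (3 + (-1 - 5)) = 4 - (3 - 6) = 4 - 1*(-3) = 4 + 3 = 7)
(-7978/a)*c = -7978/7675*7 = -55846/7675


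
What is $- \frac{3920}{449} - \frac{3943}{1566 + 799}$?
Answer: $- \frac{11041207}{1061885} \approx -10.398$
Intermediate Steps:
$- \frac{3920}{449} - \frac{3943}{1566 + 799} = \left(-3920\right) \frac{1}{449} - \frac{3943}{2365} = - \frac{3920}{449} - \frac{3943}{2365} = - \frac{11041207}{1061885}$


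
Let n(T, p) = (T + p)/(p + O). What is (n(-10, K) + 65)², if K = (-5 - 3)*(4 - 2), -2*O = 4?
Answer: 357604/81 ≈ 4414.9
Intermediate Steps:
O = -2 (O = -½*4 = -2)
K = -16 (K = -8*2 = -16)
n(T, p) = (T + p)/(-2 + p) (n(T, p) = (T + p)/(p - 2) = (T + p)/(-2 + p))
(n(-10, K) + 65)² = ((-10 - 16)/(-2 - 16) + 65)² = (-26/(-18) + 65)² = (-1/18*(-26) + 65)² = (13/9 + 65)² = (598/9)² = 357604/81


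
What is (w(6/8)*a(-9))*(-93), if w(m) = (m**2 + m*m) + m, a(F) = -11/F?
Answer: -1705/8 ≈ -213.13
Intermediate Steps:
w(m) = m + 2*m**2 (w(m) = (m**2 + m**2) + m = 2*m**2 + m = m + 2*m**2)
(w(6/8)*a(-9))*(-93) = (((6/8)*(1 + 2*(6/8)))*(-11/(-9)))*(-93) = (((6*(1/8))*(1 + 2*(6*(1/8))))*(-11*(-1/9)))*(-93) = ((3*(1 + 2*(3/4))/4)*(11/9))*(-93) = ((3*(1 + 3/2)/4)*(11/9))*(-93) = (((3/4)*(5/2))*(11/9))*(-93) = ((15/8)*(11/9))*(-93) = (55/24)*(-93) = -1705/8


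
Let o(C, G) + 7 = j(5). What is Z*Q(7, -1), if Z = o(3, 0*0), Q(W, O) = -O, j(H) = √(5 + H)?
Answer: -7 + √10 ≈ -3.8377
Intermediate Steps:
o(C, G) = -7 + √10 (o(C, G) = -7 + √(5 + 5) = -7 + √10)
Z = -7 + √10 ≈ -3.8377
Z*Q(7, -1) = (-7 + √10)*(-1*(-1)) = (-7 + √10)*1 = -7 + √10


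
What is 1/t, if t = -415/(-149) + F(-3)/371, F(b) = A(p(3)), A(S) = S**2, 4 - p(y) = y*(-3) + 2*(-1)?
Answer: 55279/187490 ≈ 0.29484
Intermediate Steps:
p(y) = 6 + 3*y (p(y) = 4 - (y*(-3) + 2*(-1)) = 4 - (-3*y - 2) = 4 - (-2 - 3*y) = 4 + (2 + 3*y) = 6 + 3*y)
F(b) = 225 (F(b) = (6 + 3*3)**2 = (6 + 9)**2 = 15**2 = 225)
t = 187490/55279 (t = -415/(-149) + 225/371 = -415*(-1/149) + 225*(1/371) = 415/149 + 225/371 = 187490/55279 ≈ 3.3917)
1/t = 1/(187490/55279) = 55279/187490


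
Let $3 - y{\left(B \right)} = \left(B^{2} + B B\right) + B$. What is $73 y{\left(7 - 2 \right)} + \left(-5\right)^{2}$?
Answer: $-3771$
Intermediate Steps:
$y{\left(B \right)} = 3 - B - 2 B^{2}$ ($y{\left(B \right)} = 3 - \left(\left(B^{2} + B B\right) + B\right) = 3 - \left(\left(B^{2} + B^{2}\right) + B\right) = 3 - \left(2 B^{2} + B\right) = 3 - \left(B + 2 B^{2}\right) = 3 - B - 2 B^{2}$)
$73 y{\left(7 - 2 \right)} + \left(-5\right)^{2} = 73 \left(3 - \left(7 - 2\right) - 2 \left(7 - 2\right)^{2}\right) + \left(-5\right)^{2} = 73 \left(3 - 5 - 2 \cdot 5^{2}\right) + 25 = 73 \left(3 - 5 - 50\right) + 25 = 73 \left(-52\right) + 25 = -3796 + 25 = -3771$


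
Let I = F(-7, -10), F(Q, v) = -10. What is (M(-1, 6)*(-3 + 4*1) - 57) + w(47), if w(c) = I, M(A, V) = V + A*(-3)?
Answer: -58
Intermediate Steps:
I = -10
M(A, V) = V - 3*A
w(c) = -10
(M(-1, 6)*(-3 + 4*1) - 57) + w(47) = ((6 - 3*(-1))*(-3 + 4*1) - 57) - 10 = ((6 + 3)*(-3 + 4) - 57) - 10 = (9*1 - 57) - 10 = (9 - 57) - 10 = -48 - 10 = -58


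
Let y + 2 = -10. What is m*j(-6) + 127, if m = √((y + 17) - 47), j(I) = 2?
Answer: 127 + 2*I*√42 ≈ 127.0 + 12.961*I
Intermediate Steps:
y = -12 (y = -2 - 10 = -12)
m = I*√42 (m = √((-12 + 17) - 47) = √(5 - 47) = √(-42) = I*√42 ≈ 6.4807*I)
m*j(-6) + 127 = (I*√42)*2 + 127 = 2*I*√42 + 127 = 127 + 2*I*√42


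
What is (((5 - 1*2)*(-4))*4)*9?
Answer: -432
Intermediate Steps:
(((5 - 1*2)*(-4))*4)*9 = (((5 - 2)*(-4))*4)*9 = ((3*(-4))*4)*9 = -12*4*9 = -48*9 = -432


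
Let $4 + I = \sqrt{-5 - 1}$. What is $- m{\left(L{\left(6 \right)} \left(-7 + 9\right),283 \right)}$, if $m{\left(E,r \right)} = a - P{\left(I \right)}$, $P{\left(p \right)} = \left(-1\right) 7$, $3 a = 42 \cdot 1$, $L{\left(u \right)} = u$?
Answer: $-21$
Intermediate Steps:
$I = -4 + i \sqrt{6}$ ($I = -4 + \sqrt{-5 - 1} = -4 + \sqrt{-6} = -4 + i \sqrt{6} \approx -4.0 + 2.4495 i$)
$a = 14$ ($a = \frac{42 \cdot 1}{3} = \frac{1}{3} \cdot 42 = 14$)
$P{\left(p \right)} = -7$
$m{\left(E,r \right)} = 21$ ($m{\left(E,r \right)} = 14 - -7 = 14 + 7 = 21$)
$- m{\left(L{\left(6 \right)} \left(-7 + 9\right),283 \right)} = \left(-1\right) 21 = -21$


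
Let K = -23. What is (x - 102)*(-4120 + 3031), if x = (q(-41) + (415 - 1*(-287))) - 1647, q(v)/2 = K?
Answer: 1190277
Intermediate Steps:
q(v) = -46 (q(v) = 2*(-23) = -46)
x = -991 (x = (-46 + (415 - 1*(-287))) - 1647 = (-46 + (415 + 287)) - 1647 = (-46 + 702) - 1647 = 656 - 1647 = -991)
(x - 102)*(-4120 + 3031) = (-991 - 102)*(-4120 + 3031) = -1093*(-1089) = 1190277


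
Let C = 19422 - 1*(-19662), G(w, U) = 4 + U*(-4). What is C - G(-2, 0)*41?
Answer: 38920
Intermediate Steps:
G(w, U) = 4 - 4*U
C = 39084 (C = 19422 + 19662 = 39084)
C - G(-2, 0)*41 = 39084 - (4 - 4*0)*41 = 39084 - (4 + 0)*41 = 39084 - 4*41 = 39084 - 1*164 = 39084 - 164 = 38920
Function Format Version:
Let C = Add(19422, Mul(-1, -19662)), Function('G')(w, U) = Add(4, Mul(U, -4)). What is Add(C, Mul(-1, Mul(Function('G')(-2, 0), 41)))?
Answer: 38920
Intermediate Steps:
Function('G')(w, U) = Add(4, Mul(-4, U))
C = 39084 (C = Add(19422, 19662) = 39084)
Add(C, Mul(-1, Mul(Function('G')(-2, 0), 41))) = Add(39084, Mul(-1, Mul(Add(4, Mul(-4, 0)), 41))) = Add(39084, Mul(-1, Mul(Add(4, 0), 41))) = Add(39084, Mul(-1, Mul(4, 41))) = Add(39084, Mul(-1, 164)) = Add(39084, -164) = 38920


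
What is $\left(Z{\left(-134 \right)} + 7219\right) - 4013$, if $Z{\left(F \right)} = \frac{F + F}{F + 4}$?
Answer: $\frac{208524}{65} \approx 3208.1$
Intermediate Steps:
$Z{\left(F \right)} = \frac{2 F}{4 + F}$
$\left(Z{\left(-134 \right)} + 7219\right) - 4013 = \left(2 \left(-134\right) \frac{1}{4 - 134} + 7219\right) - 4013 = \left(2 \left(-134\right) \frac{1}{-130} + 7219\right) - 4013 = \left(2 \left(-134\right) \left(- \frac{1}{130}\right) + 7219\right) - 4013 = \left(\frac{134}{65} + 7219\right) - 4013 = \frac{469369}{65} - 4013 = \frac{208524}{65}$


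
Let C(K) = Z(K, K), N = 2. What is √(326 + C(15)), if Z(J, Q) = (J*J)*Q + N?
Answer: 23*√7 ≈ 60.852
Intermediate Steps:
Z(J, Q) = 2 + Q*J² (Z(J, Q) = (J*J)*Q + 2 = J²*Q + 2 = Q*J² + 2 = 2 + Q*J²)
C(K) = 2 + K³ (C(K) = 2 + K*K² = 2 + K³)
√(326 + C(15)) = √(326 + (2 + 15³)) = √(326 + (2 + 3375)) = √(326 + 3377) = √3703 = 23*√7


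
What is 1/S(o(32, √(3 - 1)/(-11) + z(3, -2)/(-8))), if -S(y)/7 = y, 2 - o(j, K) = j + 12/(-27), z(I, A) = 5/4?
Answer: 9/1862 ≈ 0.0048335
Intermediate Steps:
z(I, A) = 5/4 (z(I, A) = 5*(¼) = 5/4)
o(j, K) = 22/9 - j (o(j, K) = 2 - (j + 12/(-27)) = 2 - (j + 12*(-1/27)) = 2 - (j - 4/9) = 2 - (-4/9 + j) = 2 + (4/9 - j) = 22/9 - j)
S(y) = -7*y
1/S(o(32, √(3 - 1)/(-11) + z(3, -2)/(-8))) = 1/(-7*(22/9 - 1*32)) = 1/(-7*(22/9 - 32)) = 1/(-7*(-266/9)) = 1/(1862/9) = 9/1862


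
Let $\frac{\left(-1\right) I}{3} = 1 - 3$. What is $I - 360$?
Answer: $-354$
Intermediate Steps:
$I = 6$ ($I = - 3 \left(1 - 3\right) = \left(-3\right) \left(-2\right) = 6$)
$I - 360 = 6 - 360 = -354$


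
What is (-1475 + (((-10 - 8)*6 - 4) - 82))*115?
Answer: -191935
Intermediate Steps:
(-1475 + (((-10 - 8)*6 - 4) - 82))*115 = (-1475 + ((-18*6 - 4) - 82))*115 = (-1475 + ((-108 - 4) - 82))*115 = (-1475 + (-112 - 82))*115 = (-1475 - 194)*115 = -1669*115 = -191935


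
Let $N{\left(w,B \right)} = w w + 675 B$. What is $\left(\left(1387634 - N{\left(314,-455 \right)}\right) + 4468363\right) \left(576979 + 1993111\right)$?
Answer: $15586377627340$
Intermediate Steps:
$N{\left(w,B \right)} = w^{2} + 675 B$
$\left(\left(1387634 - N{\left(314,-455 \right)}\right) + 4468363\right) \left(576979 + 1993111\right) = \left(\left(1387634 - \left(314^{2} + 675 \left(-455\right)\right)\right) + 4468363\right) \left(576979 + 1993111\right) = \left(\left(1387634 - \left(98596 - 307125\right)\right) + 4468363\right) 2570090 = \left(\left(1387634 - -208529\right) + 4468363\right) 2570090 = \left(\left(1387634 + 208529\right) + 4468363\right) 2570090 = \left(1596163 + 4468363\right) 2570090 = 6064526 \cdot 2570090 = 15586377627340$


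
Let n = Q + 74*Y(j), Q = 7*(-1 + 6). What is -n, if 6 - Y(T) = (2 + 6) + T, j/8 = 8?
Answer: 4849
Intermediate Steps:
j = 64 (j = 8*8 = 64)
Y(T) = -2 - T (Y(T) = 6 - ((2 + 6) + T) = 6 - (8 + T) = 6 + (-8 - T) = -2 - T)
Q = 35 (Q = 7*5 = 35)
n = -4849 (n = 35 + 74*(-2 - 1*64) = 35 + 74*(-2 - 64) = 35 + 74*(-66) = 35 - 4884 = -4849)
-n = -1*(-4849) = 4849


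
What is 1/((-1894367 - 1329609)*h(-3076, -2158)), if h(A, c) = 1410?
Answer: -1/4545806160 ≈ -2.1998e-10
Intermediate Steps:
1/((-1894367 - 1329609)*h(-3076, -2158)) = 1/(-1894367 - 1329609*1410) = (1/1410)/(-3223976) = -1/3223976*1/1410 = -1/4545806160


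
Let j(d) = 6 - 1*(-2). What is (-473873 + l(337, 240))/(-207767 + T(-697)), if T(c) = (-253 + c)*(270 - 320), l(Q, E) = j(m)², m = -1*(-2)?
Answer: 473809/160267 ≈ 2.9564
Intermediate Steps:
m = 2
j(d) = 8 (j(d) = 6 + 2 = 8)
l(Q, E) = 64 (l(Q, E) = 8² = 64)
T(c) = 12650 - 50*c (T(c) = (-253 + c)*(-50) = 12650 - 50*c)
(-473873 + l(337, 240))/(-207767 + T(-697)) = (-473873 + 64)/(-207767 + (12650 - 50*(-697))) = -473809/(-207767 + (12650 + 34850)) = -473809/(-207767 + 47500) = -473809/(-160267) = -473809*(-1/160267) = 473809/160267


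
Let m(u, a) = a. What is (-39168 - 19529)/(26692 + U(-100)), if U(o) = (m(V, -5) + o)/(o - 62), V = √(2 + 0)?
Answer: -3169638/1441403 ≈ -2.1990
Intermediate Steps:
V = √2 ≈ 1.4142
U(o) = (-5 + o)/(-62 + o) (U(o) = (-5 + o)/(o - 62) = (-5 + o)/(-62 + o))
(-39168 - 19529)/(26692 + U(-100)) = (-39168 - 19529)/(26692 + (-5 - 100)/(-62 - 100)) = -58697/(26692 - 105/(-162)) = -58697/(26692 - 1/162*(-105)) = -58697/(26692 + 35/54) = -58697/1441403/54 = -58697*54/1441403 = -3169638/1441403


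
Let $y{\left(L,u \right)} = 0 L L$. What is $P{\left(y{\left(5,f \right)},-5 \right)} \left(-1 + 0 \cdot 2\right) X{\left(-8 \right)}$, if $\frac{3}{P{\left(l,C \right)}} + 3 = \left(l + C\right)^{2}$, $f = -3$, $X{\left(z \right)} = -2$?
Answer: $\frac{3}{11} \approx 0.27273$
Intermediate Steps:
$y{\left(L,u \right)} = 0$ ($y{\left(L,u \right)} = 0 L = 0$)
$P{\left(l,C \right)} = \frac{3}{-3 + \left(C + l\right)^{2}}$ ($P{\left(l,C \right)} = \frac{3}{-3 + \left(l + C\right)^{2}} = \frac{3}{-3 + \left(C + l\right)^{2}}$)
$P{\left(y{\left(5,f \right)},-5 \right)} \left(-1 + 0 \cdot 2\right) X{\left(-8 \right)} = \frac{3}{-3 + \left(-5 + 0\right)^{2}} \left(-1 + 0 \cdot 2\right) \left(-2\right) = \frac{3}{-3 + \left(-5\right)^{2}} \left(-1 + 0\right) \left(-2\right) = \frac{3}{-3 + 25} \left(-1\right) \left(-2\right) = \frac{3}{22} \left(-1\right) \left(-2\right) = \left(- \frac{3}{22}\right) \left(-2\right) = \frac{3}{11}$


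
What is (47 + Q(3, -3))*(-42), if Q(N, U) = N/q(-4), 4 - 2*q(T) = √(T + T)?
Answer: -2016 - 21*I*√2 ≈ -2016.0 - 29.698*I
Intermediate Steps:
q(T) = 2 - √2*√T/2 (q(T) = 2 - √(T + T)/2 = 2 - √2*√T/2)
Q(N, U) = N/(2 - I*√2) (Q(N, U) = N/(2 - √2*√(-4)/2) = N/(2 - √2*2*I/2) = N/(2 - I*√2))
(47 + Q(3, -3))*(-42) = (47 + ((⅓)*3 + (⅙)*I*3*√2))*(-42) = (47 + (1 + I*√2/2))*(-42) = (48 + I*√2/2)*(-42) = -2016 - 21*I*√2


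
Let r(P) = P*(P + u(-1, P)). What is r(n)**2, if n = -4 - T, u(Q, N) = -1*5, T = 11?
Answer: 90000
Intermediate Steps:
u(Q, N) = -5
n = -15 (n = -4 - 1*11 = -4 - 11 = -15)
r(P) = P*(-5 + P) (r(P) = P*(P - 5) = P*(-5 + P))
r(n)**2 = (-15*(-5 - 15))**2 = (-15*(-20))**2 = 300**2 = 90000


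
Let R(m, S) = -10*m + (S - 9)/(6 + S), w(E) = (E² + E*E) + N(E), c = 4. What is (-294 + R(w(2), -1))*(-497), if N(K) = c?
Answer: 206752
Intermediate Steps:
N(K) = 4
w(E) = 4 + 2*E² (w(E) = (E² + E*E) + 4 = (E² + E²) + 4 = 2*E² + 4 = 4 + 2*E²)
R(m, S) = -10*m + (-9 + S)/(6 + S)
(-294 + R(w(2), -1))*(-497) = (-294 + (-9 - 1 - 60*(4 + 2*2²) - 10*(-1)*(4 + 2*2²))/(6 - 1))*(-497) = (-294 + (-9 - 1 - 60*(4 + 2*4) - 10*(-1)*(4 + 2*4))/5)*(-497) = (-294 + (-9 - 1 - 60*(4 + 8) - 10*(-1)*(4 + 8))/5)*(-497) = (-294 + (-9 - 1 - 60*12 - 10*(-1)*12)/5)*(-497) = (-294 + (-9 - 1 - 720 + 120)/5)*(-497) = (-294 + (⅕)*(-610))*(-497) = (-294 - 122)*(-497) = -416*(-497) = 206752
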